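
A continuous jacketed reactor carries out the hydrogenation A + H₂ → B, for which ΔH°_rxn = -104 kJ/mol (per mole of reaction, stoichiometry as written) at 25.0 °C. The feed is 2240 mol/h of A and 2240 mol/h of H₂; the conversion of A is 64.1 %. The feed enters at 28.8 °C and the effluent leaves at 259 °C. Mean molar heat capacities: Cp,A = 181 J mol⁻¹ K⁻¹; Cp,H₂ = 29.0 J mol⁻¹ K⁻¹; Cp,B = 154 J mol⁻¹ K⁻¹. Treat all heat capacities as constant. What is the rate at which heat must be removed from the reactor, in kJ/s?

Extent of reaction ξ = 0.641 × 2240 = 1435.8 mol/h
Reaction term: ξ·ΔH°_rxn = 1435.8 × -104 = -149330 kJ/h
Sensible, feed 28.8→25 °C: -1787.5 kJ/h
Outlet flows (mol/h): A 804.16, H₂ 804.16, B 1435.8
Sensible, products 25→259 °C: 91258 kJ/h
Q = ΔH = -59857 kJ/h = -16.627 kW
Heat removed = 16.627 kJ/s

Q_out = 16.6 kJ/s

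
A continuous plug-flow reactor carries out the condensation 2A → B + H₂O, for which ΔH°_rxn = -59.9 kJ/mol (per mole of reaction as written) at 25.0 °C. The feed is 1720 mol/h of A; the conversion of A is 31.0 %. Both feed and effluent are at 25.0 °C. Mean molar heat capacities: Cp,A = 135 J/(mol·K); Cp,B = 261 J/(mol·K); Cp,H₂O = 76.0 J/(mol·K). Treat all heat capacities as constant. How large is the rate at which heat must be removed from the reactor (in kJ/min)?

Q_out = 266 kJ/min

Extent of reaction ξ = 0.310 × 1720 / 2 = 266.6 mol/h
Reaction term: ξ·ΔH°_rxn = 266.6 × -59.9 = -15969 kJ/h
Q = ΔH = -15969 kJ/h = -4.4359 kW
Heat removed = 266.16 kJ/min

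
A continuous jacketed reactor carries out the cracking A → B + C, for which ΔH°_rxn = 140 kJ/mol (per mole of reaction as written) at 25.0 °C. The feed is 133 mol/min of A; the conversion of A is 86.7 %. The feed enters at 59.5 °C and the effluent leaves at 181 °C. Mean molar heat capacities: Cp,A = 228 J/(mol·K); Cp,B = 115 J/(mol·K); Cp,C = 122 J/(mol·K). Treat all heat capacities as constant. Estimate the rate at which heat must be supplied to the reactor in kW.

Extent of reaction ξ = 0.867 × 133 = 115.31 mol/min
Reaction term: ξ·ΔH°_rxn = 115.31 × 140 = 16144 kJ/min
Sensible, feed 59.5→25 °C: -1046.2 kJ/min
Outlet flows (mol/min): A 17.689, B 115.31, C 115.31
Sensible, products 25→181 °C: 4892.4 kJ/min
Q = ΔH = 19990 kJ/min = 333.16 kW
Heat supplied = 333.16 kW

Q_in = 333 kW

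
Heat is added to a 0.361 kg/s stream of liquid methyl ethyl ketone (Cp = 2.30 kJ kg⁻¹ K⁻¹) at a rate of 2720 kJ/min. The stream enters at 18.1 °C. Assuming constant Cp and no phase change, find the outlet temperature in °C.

T_out = 72.7 °C

Q = 2720 kJ/min = 45.333 kJ/s
ΔT = Q/(ṁ·Cp) = 45.333/(0.361×2.30) = 54.599 K
T_out = 18.1 + 54.599 = 72.699 °C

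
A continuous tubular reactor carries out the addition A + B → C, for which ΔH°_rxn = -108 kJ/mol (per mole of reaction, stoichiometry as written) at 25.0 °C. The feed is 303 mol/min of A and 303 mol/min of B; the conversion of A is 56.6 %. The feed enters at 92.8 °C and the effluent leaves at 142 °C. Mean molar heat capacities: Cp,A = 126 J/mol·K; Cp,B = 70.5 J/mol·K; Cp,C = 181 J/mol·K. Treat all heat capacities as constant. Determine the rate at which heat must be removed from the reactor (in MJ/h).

Q_out = 954 MJ/h

Extent of reaction ξ = 0.566 × 303 = 171.5 mol/min
Reaction term: ξ·ΔH°_rxn = 171.5 × -108 = -18522 kJ/min
Sensible, feed 92.8→25 °C: -4036.8 kJ/min
Outlet flows (mol/min): A 131.5, B 131.5, C 171.5
Sensible, products 25→142 °C: 6655.1 kJ/min
Q = ΔH = -15903 kJ/min = -265.06 kW
Heat removed = 954.21 MJ/h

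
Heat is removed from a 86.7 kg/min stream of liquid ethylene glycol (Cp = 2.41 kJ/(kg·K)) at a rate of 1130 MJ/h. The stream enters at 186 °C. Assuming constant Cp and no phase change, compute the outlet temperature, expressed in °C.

T_out = 95.9 °C

Q = 1130 MJ/h = 18833 kJ/min
ΔT = Q/(ṁ·Cp) = 18833/(86.7×2.41) = 90.134 K
T_out = 186 − 90.134 = 95.866 °C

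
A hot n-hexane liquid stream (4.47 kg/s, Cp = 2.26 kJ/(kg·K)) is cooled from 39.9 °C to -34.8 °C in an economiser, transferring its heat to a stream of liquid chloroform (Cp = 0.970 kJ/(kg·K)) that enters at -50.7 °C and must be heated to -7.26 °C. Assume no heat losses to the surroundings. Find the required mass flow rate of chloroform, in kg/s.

ṁ_c = 17.9 kg/s

Heat released by hot stream: Q = 4.47 × 2.26 × (39.9 − -34.8) = 754.63 kJ/s
Energy balance on cold side (adiabatic exchanger): Q = ṁ_c·Cp_c·(T_c,out − T_c,in)
ṁ_c = 754.63 / [0.970 × (-7.26 − -50.7)] = 17.909 kg/s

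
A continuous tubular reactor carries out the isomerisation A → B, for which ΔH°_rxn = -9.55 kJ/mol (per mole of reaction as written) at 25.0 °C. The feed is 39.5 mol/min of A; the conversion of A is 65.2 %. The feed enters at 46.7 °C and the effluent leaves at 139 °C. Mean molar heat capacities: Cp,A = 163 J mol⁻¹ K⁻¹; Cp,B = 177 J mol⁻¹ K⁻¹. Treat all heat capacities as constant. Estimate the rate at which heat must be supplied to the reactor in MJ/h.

Q_in = 23.4 MJ/h

Extent of reaction ξ = 0.652 × 39.5 = 25.754 mol/min
Reaction term: ξ·ΔH°_rxn = 25.754 × -9.55 = -245.95 kJ/min
Sensible, feed 46.7→25 °C: -139.72 kJ/min
Outlet flows (mol/min): A 13.746, B 25.754
Sensible, products 25→139 °C: 775.09 kJ/min
Q = ΔH = 389.43 kJ/min = 6.4904 kW
Heat supplied = 23.366 MJ/h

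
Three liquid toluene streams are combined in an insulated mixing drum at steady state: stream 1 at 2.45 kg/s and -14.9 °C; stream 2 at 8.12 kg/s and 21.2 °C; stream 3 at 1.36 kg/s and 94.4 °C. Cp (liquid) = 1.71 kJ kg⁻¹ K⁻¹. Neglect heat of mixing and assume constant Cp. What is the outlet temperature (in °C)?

T_out = 22.1 °C

No heat crosses the boundary, so H_out = H_in.
T_out = Σ ṁᵢCp,ᵢTᵢ / Σ ṁᵢCp,ᵢ
      = 451.48 / 20.4 = 22.131 °C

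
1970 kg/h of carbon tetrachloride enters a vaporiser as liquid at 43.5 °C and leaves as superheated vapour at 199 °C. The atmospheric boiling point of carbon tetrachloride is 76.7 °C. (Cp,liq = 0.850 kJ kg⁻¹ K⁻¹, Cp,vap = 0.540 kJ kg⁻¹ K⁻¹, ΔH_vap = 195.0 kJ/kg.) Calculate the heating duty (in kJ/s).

Q = 158 kJ/s

liquid 43.5→76.7 °C: 28.22 kJ/kg
vaporisation at 76.7 °C: 195 kJ/kg
vapour 76.7→199 °C: 66.042 kJ/kg
Δh = 28.22 + 195 + 66.042 = 289.26 kJ/kg
Q = ṁ·Δh = 1970 kg/h × 289.26 kJ/kg = 569850 kJ/h
|Q| = 158.29 kW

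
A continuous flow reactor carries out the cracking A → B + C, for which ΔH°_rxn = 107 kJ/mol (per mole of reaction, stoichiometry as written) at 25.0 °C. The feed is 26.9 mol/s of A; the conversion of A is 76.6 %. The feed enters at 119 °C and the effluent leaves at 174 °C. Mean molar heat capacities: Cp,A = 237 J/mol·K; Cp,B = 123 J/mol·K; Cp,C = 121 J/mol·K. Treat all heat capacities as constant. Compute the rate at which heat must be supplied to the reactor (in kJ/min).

Extent of reaction ξ = 0.766 × 26.9 = 20.605 mol/s
Reaction term: ξ·ΔH°_rxn = 20.605 × 107 = 2204.8 kJ/s
Sensible, feed 119→25 °C: -599.28 kJ/s
Outlet flows (mol/s): A 6.2946, B 20.605, C 20.605
Sensible, products 25→174 °C: 971.41 kJ/s
Q = ΔH = 2576.9 kJ/s = 2576.9 kW
Heat supplied = 154610 kJ/min

Q_in = 155000 kJ/min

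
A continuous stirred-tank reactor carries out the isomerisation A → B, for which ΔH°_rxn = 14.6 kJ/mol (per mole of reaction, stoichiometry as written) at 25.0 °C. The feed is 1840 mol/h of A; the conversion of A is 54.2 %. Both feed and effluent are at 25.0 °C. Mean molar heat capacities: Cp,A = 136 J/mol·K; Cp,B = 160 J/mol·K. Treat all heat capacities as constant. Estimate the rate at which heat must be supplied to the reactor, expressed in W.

Q_in = 4040 W

Extent of reaction ξ = 0.542 × 1840 = 997.28 mol/h
Reaction term: ξ·ΔH°_rxn = 997.28 × 14.6 = 14560 kJ/h
Q = ΔH = 14560 kJ/h = 4.0445 kW
Heat supplied = 4044.5 W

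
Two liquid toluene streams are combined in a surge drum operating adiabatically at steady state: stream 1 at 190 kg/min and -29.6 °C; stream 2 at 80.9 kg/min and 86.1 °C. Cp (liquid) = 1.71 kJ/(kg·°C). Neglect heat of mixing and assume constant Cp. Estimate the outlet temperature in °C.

Energy balance with Q = 0: Σ ṁᵢCp,ᵢ(T_out − Tᵢ) = 0
Σ ṁᵢCp,ᵢTᵢ = 190×1.71×-29.6 + 80.9×1.71×86.1 = 2293.9
Σ ṁᵢCp,ᵢ = 190×1.71 + 80.9×1.71 = 463.24
T_out = 2293.9 / 463.24 = 4.952 °C

T_out = 4.95 °C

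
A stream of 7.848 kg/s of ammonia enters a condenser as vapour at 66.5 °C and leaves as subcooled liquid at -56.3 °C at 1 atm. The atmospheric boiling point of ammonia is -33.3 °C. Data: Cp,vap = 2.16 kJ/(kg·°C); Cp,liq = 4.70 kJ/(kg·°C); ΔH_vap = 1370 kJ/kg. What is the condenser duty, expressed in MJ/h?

vapour 66.5→-33.3 °C: -215.57 kJ/kg
condensation at -33.3 °C: -1370 kJ/kg
liquid -33.3→-56.3 °C: -108.1 kJ/kg
Δh = -215.57 + -1370 + -108.1 = -1693.7 kJ/kg
Q = ṁ·Δh = 7.848 kg/s × -1693.7 kJ/kg = -13292 kJ/s
|Q| = 13292 kW = 47851 MJ/h

Q_c = 47900 MJ/h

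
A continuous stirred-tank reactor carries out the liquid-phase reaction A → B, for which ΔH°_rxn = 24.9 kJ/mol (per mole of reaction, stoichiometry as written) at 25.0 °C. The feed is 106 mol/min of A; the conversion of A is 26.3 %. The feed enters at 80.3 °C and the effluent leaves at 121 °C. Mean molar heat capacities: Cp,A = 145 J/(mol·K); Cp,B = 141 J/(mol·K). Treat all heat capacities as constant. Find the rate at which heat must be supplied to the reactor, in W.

Extent of reaction ξ = 0.263 × 106 = 27.878 mol/min
Reaction term: ξ·ΔH°_rxn = 27.878 × 24.9 = 694.16 kJ/min
Sensible, feed 80.3→25 °C: -849.96 kJ/min
Outlet flows (mol/min): A 78.122, B 27.878
Sensible, products 25→121 °C: 1464.8 kJ/min
Q = ΔH = 1309 kJ/min = 21.817 kW
Heat supplied = 21817 W

Q_in = 21800 W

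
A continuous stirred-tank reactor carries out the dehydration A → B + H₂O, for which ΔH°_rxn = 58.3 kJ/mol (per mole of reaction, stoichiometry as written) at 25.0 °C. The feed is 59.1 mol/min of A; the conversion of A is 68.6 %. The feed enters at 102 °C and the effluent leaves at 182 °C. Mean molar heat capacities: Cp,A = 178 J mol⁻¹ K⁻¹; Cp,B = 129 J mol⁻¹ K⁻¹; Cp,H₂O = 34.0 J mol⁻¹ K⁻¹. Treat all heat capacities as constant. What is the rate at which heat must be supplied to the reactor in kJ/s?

Q_in = 51.8 kJ/s

Extent of reaction ξ = 0.686 × 59.1 = 40.543 mol/min
Reaction term: ξ·ΔH°_rxn = 40.543 × 58.3 = 2363.6 kJ/min
Sensible, feed 102→25 °C: -810.02 kJ/min
Outlet flows (mol/min): A 18.557, B 40.543, H₂O 40.543
Sensible, products 25→182 °C: 1556.1 kJ/min
Q = ΔH = 3109.7 kJ/min = 51.829 kW
Heat supplied = 51.829 kJ/s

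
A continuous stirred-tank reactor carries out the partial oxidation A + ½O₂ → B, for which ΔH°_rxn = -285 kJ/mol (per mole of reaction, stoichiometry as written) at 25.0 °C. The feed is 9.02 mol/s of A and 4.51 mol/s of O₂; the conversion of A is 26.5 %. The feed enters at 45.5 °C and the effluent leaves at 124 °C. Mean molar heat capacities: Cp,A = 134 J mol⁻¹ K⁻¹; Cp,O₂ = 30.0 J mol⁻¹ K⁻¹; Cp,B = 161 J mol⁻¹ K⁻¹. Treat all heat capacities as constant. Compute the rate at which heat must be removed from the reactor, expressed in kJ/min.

Q_out = 34400 kJ/min

Extent of reaction ξ = 0.265 × 9.02 = 2.3903 mol/s
Reaction term: ξ·ΔH°_rxn = 2.3903 × -285 = -681.24 kJ/s
Sensible, feed 45.5→25 °C: -27.552 kJ/s
Outlet flows (mol/s): A 6.6297, O₂ 3.3148, B 2.3903
Sensible, products 25→124 °C: 135.89 kJ/s
Q = ΔH = -572.89 kJ/s = -572.89 kW
Heat removed = 34374 kJ/min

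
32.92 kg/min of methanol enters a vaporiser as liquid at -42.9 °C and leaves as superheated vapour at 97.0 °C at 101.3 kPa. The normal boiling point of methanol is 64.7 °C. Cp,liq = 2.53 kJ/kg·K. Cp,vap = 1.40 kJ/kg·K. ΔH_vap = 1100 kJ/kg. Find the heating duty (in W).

Q = 778000 W

liquid -42.9→64.7 °C: 272.23 kJ/kg
vaporisation at 64.7 °C: 1100 kJ/kg
vapour 64.7→97.0 °C: 45.22 kJ/kg
Δh = 272.23 + 1100 + 45.22 = 1417.4 kJ/kg
Q = ṁ·Δh = 32.92 kg/min × 1417.4 kJ/kg = 46662 kJ/min
|Q| = 777.71 kW = 777710 W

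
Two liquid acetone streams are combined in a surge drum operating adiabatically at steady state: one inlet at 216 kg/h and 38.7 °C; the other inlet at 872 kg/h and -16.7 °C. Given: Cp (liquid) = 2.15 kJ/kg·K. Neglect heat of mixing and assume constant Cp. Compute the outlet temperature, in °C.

Energy balance with Q = 0: Σ ṁᵢCp,ᵢ(T_out − Tᵢ) = 0
Σ ṁᵢCp,ᵢTᵢ = 216×2.15×38.7 + 872×2.15×-16.7 = -13337
Σ ṁᵢCp,ᵢ = 216×2.15 + 872×2.15 = 2339.2
T_out = -13337 / 2339.2 = -5.7015 °C

T_out = -5.70 °C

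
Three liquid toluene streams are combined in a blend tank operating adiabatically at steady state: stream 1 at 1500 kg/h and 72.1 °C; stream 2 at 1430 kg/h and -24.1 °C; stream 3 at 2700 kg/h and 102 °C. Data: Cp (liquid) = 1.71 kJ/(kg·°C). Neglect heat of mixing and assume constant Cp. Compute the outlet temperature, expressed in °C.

T_out = 62.0 °C

No heat crosses the boundary, so H_out = H_in.
T_out = Σ ṁᵢCp,ᵢTᵢ / Σ ṁᵢCp,ᵢ
      = 596940 / 9627.3 = 62.005 °C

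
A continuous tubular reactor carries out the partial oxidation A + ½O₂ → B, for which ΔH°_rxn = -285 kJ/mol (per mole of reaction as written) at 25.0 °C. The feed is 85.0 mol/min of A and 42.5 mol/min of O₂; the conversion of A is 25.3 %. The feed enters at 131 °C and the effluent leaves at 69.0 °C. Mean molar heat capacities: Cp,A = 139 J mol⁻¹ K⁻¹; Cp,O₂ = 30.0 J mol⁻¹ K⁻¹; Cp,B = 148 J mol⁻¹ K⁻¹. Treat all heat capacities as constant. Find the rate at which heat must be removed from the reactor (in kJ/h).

Q_out = 417000 kJ/h

Extent of reaction ξ = 0.253 × 85.0 = 21.505 mol/min
Reaction term: ξ·ΔH°_rxn = 21.505 × -285 = -6128.9 kJ/min
Sensible, feed 131→25 °C: -1387.5 kJ/min
Outlet flows (mol/min): A 63.495, O₂ 31.748, B 21.505
Sensible, products 25→69.0 °C: 570.28 kJ/min
Q = ΔH = -6946.2 kJ/min = -115.77 kW
Heat removed = 416770 kJ/h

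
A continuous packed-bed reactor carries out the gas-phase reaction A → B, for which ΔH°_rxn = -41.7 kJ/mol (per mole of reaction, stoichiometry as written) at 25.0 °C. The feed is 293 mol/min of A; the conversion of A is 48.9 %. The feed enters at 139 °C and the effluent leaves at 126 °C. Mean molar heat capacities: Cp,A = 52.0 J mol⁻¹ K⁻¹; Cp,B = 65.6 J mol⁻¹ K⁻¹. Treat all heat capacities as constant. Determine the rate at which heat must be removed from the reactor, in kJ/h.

Extent of reaction ξ = 0.489 × 293 = 143.28 mol/min
Reaction term: ξ·ΔH°_rxn = 143.28 × -41.7 = -5974.7 kJ/min
Sensible, feed 139→25 °C: -1736.9 kJ/min
Outlet flows (mol/min): A 149.72, B 143.28
Sensible, products 25→126 °C: 1735.6 kJ/min
Q = ΔH = -5975.9 kJ/min = -99.599 kW
Heat removed = 358550 kJ/h

Q_out = 359000 kJ/h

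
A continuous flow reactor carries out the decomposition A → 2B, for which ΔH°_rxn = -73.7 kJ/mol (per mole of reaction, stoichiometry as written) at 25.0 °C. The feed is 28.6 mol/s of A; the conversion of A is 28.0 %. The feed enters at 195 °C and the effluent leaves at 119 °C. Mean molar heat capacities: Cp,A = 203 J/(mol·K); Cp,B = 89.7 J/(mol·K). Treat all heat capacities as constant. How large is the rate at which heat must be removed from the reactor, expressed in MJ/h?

Extent of reaction ξ = 0.280 × 28.6 = 8.008 mol/s
Reaction term: ξ·ΔH°_rxn = 8.008 × -73.7 = -590.19 kJ/s
Sensible, feed 195→25 °C: -986.99 kJ/s
Outlet flows (mol/s): A 20.592, B 16.016
Sensible, products 25→119 °C: 527.98 kJ/s
Q = ΔH = -1049.2 kJ/s = -1049.2 kW
Heat removed = 3777.1 MJ/h

Q_out = 3780 MJ/h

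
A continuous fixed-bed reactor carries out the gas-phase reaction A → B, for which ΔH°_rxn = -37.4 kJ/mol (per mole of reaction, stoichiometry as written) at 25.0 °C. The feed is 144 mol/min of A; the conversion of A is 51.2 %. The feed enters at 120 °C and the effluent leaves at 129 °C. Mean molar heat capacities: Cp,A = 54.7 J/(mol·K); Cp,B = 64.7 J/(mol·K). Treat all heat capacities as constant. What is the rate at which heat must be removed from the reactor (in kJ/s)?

Extent of reaction ξ = 0.512 × 144 = 73.728 mol/min
Reaction term: ξ·ΔH°_rxn = 73.728 × -37.4 = -2757.4 kJ/min
Sensible, feed 120→25 °C: -748.3 kJ/min
Outlet flows (mol/min): A 70.272, B 73.728
Sensible, products 25→129 °C: 895.86 kJ/min
Q = ΔH = -2609.9 kJ/min = -43.498 kW
Heat removed = 43.498 kJ/s

Q_out = 43.5 kJ/s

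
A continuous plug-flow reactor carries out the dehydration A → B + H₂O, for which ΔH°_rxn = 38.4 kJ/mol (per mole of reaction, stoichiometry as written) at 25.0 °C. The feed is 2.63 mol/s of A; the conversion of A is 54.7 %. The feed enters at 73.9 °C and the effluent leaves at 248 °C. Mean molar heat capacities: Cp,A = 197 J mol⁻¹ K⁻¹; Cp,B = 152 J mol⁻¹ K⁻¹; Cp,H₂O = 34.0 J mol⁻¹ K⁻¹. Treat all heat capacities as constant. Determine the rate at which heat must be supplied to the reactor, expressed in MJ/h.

Extent of reaction ξ = 0.547 × 2.63 = 1.4386 mol/s
Reaction term: ξ·ΔH°_rxn = 1.4386 × 38.4 = 55.243 kJ/s
Sensible, feed 73.9→25 °C: -25.336 kJ/s
Outlet flows (mol/s): A 1.1914, B 1.4386, H₂O 1.4386
Sensible, products 25→248 °C: 112.01 kJ/s
Q = ΔH = 141.92 kJ/s = 141.92 kW
Heat supplied = 510.9 MJ/h

Q_in = 511 MJ/h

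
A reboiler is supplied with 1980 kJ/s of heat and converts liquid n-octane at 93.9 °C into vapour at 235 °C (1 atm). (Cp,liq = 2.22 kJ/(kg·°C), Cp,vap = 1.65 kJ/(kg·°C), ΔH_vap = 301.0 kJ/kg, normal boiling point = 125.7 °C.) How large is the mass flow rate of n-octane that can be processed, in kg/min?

ṁ = 215 kg/min

Δh = 2.22×(125.7−93.9) + 301.0 + 1.65×(235−125.7) = 551.94 kJ/kg
Q = 1980 kJ/s = 1980 kJ/s = 118800 kJ/min
ṁ = Q/Δh = 118800 / 551.94 = 215.24 kg/min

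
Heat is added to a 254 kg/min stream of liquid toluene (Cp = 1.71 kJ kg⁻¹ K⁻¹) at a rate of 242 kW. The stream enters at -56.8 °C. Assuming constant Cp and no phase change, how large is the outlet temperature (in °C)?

T_out = -23.4 °C

Q = 242 kW = 14520 kJ/min
ΔT = Q/(ṁ·Cp) = 14520/(254×1.71) = 33.43 K
T_out = -56.8 + 33.43 = -23.37 °C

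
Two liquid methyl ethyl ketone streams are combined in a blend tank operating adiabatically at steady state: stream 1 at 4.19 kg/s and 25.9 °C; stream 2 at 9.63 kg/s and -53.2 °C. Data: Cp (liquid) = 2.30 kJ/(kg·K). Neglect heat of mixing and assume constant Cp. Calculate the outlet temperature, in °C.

T_out = -29.2 °C

Energy balance with Q = 0: Σ ṁᵢCp,ᵢ(T_out − Tᵢ) = 0
Σ ṁᵢCp,ᵢTᵢ = 4.19×2.30×25.9 + 9.63×2.30×-53.2 = -928.73
Σ ṁᵢCp,ᵢ = 4.19×2.30 + 9.63×2.30 = 31.786
T_out = -928.73 / 31.786 = -29.218 °C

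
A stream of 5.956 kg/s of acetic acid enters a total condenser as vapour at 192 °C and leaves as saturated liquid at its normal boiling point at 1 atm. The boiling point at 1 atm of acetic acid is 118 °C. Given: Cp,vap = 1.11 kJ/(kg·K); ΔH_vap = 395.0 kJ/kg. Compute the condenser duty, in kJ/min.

vapour 192→118 °C: -82.14 kJ/kg
condensation at 118 °C: -395 kJ/kg
Δh = -82.14 + -395 = -477.14 kJ/kg
Q = ṁ·Δh = 5.956 kg/s × -477.14 kJ/kg = -2841.8 kJ/s
|Q| = 2841.8 kW = 170510 kJ/min

Q_c = 171000 kJ/min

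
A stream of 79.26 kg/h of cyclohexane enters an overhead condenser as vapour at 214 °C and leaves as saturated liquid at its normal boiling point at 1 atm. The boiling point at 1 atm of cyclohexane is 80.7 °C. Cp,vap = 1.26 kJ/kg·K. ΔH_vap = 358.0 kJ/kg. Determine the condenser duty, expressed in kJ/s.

vapour 214→80.7 °C: -167.96 kJ/kg
condensation at 80.7 °C: -358 kJ/kg
Δh = -167.96 + -358 = -525.96 kJ/kg
Q = ṁ·Δh = 79.26 kg/h × -525.96 kJ/kg = -41687 kJ/h
|Q| = 11.58 kW

Q_c = 11.6 kJ/s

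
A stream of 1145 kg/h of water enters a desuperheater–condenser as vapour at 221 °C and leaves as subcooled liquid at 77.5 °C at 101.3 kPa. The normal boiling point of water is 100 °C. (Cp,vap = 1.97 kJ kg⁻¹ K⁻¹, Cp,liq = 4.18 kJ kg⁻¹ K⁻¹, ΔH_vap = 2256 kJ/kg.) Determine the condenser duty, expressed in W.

vapour 221→100 °C: -238.37 kJ/kg
condensation at 100 °C: -2256 kJ/kg
liquid 100→77.5 °C: -94.05 kJ/kg
Δh = -238.37 + -2256 + -94.05 = -2588.4 kJ/kg
Q = ṁ·Δh = 1145 kg/h × -2588.4 kJ/kg = -2.9637e+06 kJ/h
|Q| = 823.26 kW = 823260 W

Q_c = 823000 W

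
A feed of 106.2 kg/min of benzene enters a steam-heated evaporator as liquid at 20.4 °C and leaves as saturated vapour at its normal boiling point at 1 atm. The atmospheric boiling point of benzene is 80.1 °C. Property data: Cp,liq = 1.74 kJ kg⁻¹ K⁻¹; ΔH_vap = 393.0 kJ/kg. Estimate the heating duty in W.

Q = 879000 W

liquid 20.4→80.1 °C: 103.88 kJ/kg
vaporisation at 80.1 °C: 393 kJ/kg
Δh = 103.88 + 393 = 496.88 kJ/kg
Q = ṁ·Δh = 106.2 kg/min × 496.88 kJ/kg = 52768 kJ/min
|Q| = 879.47 kW = 879470 W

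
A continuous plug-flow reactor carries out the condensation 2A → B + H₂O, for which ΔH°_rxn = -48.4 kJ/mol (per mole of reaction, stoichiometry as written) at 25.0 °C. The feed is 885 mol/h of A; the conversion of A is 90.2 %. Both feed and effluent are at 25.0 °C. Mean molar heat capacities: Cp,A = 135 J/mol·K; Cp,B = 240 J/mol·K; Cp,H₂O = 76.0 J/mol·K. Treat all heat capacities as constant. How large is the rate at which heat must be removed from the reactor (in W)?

Extent of reaction ξ = 0.902 × 885 / 2 = 399.13 mol/h
Reaction term: ξ·ΔH°_rxn = 399.13 × -48.4 = -19318 kJ/h
Q = ΔH = -19318 kJ/h = -5.3661 kW
Heat removed = 5366.1 W

Q_out = 5370 W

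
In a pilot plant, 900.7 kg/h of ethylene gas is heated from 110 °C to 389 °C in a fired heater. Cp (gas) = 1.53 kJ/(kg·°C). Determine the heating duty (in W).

Q = 107000 W

Q = ṁ·Cp·ΔT = 900.7 × 1.53 × (389 − 110) = 384480 kJ/h
Converting: 384480 / 3600 s = 106.8 kW
Heating duty = 106800 W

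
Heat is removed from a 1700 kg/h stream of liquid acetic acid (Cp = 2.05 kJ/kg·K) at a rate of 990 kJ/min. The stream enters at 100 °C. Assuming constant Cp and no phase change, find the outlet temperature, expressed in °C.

T_out = 83.0 °C

Q = 990 kJ/min = 59400 kJ/h
ΔT = Q/(ṁ·Cp) = 59400/(1700×2.05) = 17.044 K
T_out = 100 − 17.044 = 82.956 °C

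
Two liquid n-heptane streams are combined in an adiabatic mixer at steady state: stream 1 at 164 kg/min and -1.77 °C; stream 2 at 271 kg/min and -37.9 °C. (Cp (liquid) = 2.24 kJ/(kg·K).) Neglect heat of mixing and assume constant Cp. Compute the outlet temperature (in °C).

Energy balance with Q = 0: Σ ṁᵢCp,ᵢ(T_out − Tᵢ) = 0
Σ ṁᵢCp,ᵢTᵢ = 164×2.24×-1.77 + 271×2.24×-37.9 = -23657
Σ ṁᵢCp,ᵢ = 164×2.24 + 271×2.24 = 974.4
T_out = -23657 / 974.4 = -24.279 °C

T_out = -24.3 °C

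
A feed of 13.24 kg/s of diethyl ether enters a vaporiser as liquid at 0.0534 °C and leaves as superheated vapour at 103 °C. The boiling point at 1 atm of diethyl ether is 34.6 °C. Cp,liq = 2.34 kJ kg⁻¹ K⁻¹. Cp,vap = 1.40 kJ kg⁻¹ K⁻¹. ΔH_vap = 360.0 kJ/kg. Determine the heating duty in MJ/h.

Q = 25600 MJ/h

liquid 0.0534→34.6 °C: 80.839 kJ/kg
vaporisation at 34.6 °C: 360 kJ/kg
vapour 34.6→103 °C: 95.76 kJ/kg
Δh = 80.839 + 360 + 95.76 = 536.6 kJ/kg
Q = ṁ·Δh = 13.24 kg/s × 536.6 kJ/kg = 7104.6 kJ/s
|Q| = 7104.6 kW = 25576 MJ/h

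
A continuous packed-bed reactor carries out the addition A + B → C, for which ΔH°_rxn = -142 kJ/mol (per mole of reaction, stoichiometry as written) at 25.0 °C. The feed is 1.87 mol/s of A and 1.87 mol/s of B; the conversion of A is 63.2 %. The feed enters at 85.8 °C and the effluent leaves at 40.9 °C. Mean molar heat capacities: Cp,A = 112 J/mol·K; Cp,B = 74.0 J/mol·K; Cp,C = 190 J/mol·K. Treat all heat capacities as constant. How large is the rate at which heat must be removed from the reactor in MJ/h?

Extent of reaction ξ = 0.632 × 1.87 = 1.1818 mol/s
Reaction term: ξ·ΔH°_rxn = 1.1818 × -142 = -167.82 kJ/s
Sensible, feed 85.8→25 °C: -21.147 kJ/s
Outlet flows (mol/s): A 0.68816, B 0.68816, C 1.1818
Sensible, products 25→40.9 °C: 5.6055 kJ/s
Q = ΔH = -183.36 kJ/s = -183.36 kW
Heat removed = 660.11 MJ/h

Q_out = 660 MJ/h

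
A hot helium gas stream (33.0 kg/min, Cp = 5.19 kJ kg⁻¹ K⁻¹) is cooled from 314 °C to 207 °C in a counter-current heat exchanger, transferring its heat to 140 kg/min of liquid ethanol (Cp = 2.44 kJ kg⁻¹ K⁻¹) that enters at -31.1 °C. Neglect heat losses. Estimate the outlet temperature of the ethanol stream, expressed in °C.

T_c,out = 22.5 °C

Heat released by hot stream: Q = 33.0 × 5.19 × (314 − 207) = 18326 kJ/min
Energy balance on cold side (adiabatic exchanger): Q = ṁ_c·Cp_c·(T_c,out − T_c,in)
T_c,out = -31.1 + 18326/(140 × 2.44) = 22.547 °C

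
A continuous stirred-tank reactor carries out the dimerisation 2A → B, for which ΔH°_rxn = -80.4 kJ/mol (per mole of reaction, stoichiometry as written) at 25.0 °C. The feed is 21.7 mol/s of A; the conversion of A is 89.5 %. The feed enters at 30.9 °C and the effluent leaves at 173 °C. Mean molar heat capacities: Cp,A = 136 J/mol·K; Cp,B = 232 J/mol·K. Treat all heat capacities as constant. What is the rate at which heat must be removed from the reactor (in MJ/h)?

Extent of reaction ξ = 0.895 × 21.7 / 2 = 9.7107 mol/s
Reaction term: ξ·ΔH°_rxn = 9.7107 × -80.4 = -780.74 kJ/s
Sensible, feed 30.9→25 °C: -17.412 kJ/s
Outlet flows (mol/s): A 2.2785, B 9.7107
Sensible, products 25→173 °C: 379.29 kJ/s
Q = ΔH = -418.87 kJ/s = -418.87 kW
Heat removed = 1507.9 MJ/h

Q_out = 1510 MJ/h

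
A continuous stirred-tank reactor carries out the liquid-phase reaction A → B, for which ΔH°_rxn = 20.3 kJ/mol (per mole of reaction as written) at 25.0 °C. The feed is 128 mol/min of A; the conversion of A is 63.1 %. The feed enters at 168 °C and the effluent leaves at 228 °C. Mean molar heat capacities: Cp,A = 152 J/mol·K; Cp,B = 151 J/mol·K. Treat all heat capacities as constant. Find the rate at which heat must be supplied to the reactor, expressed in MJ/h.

Q_in = 167 MJ/h

Extent of reaction ξ = 0.631 × 128 = 80.768 mol/min
Reaction term: ξ·ΔH°_rxn = 80.768 × 20.3 = 1639.6 kJ/min
Sensible, feed 168→25 °C: -2782.2 kJ/min
Outlet flows (mol/min): A 47.232, B 80.768
Sensible, products 25→228 °C: 3933.2 kJ/min
Q = ΔH = 2790.6 kJ/min = 46.509 kW
Heat supplied = 167.43 MJ/h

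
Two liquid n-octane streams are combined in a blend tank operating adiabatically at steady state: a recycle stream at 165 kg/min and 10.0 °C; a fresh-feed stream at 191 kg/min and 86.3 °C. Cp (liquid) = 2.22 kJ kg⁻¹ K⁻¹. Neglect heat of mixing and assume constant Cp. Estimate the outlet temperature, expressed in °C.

No heat crosses the boundary, so H_out = H_in.
T_out = Σ ṁᵢCp,ᵢTᵢ / Σ ṁᵢCp,ᵢ
      = 40256 / 790.32 = 50.936 °C

T_out = 50.9 °C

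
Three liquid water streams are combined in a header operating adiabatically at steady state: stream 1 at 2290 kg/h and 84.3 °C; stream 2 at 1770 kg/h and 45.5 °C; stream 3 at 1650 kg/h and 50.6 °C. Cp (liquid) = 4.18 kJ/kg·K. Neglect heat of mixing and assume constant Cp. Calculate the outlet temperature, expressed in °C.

Energy balance with Q = 0: Σ ṁᵢCp,ᵢ(T_out − Tᵢ) = 0
T_out = Σ ṁᵢCp,ᵢTᵢ / Σ ṁᵢCp,ᵢ
      = 1.4926e+06 / 23868 = 62.535 °C

T_out = 62.5 °C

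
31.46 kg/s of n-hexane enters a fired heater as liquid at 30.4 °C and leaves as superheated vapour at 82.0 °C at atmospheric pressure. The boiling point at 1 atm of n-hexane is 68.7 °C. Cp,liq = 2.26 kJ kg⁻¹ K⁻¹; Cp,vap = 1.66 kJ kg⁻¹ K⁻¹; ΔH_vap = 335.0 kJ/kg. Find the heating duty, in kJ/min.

Q = 837000 kJ/min

liquid 30.4→68.7 °C: 86.558 kJ/kg
vaporisation at 68.7 °C: 335 kJ/kg
vapour 68.7→82.0 °C: 22.078 kJ/kg
Δh = 86.558 + 335 + 22.078 = 443.64 kJ/kg
Q = ṁ·Δh = 31.46 kg/s × 443.64 kJ/kg = 13957 kJ/s
|Q| = 13957 kW = 837410 kJ/min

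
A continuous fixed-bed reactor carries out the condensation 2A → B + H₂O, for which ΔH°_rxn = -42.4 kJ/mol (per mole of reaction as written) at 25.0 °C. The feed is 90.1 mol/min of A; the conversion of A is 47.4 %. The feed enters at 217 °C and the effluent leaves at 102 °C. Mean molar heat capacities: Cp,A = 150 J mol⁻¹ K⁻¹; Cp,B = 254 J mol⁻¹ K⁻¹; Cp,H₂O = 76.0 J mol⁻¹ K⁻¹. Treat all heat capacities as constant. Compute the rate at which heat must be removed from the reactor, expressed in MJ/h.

Q_out = 145 MJ/h

Extent of reaction ξ = 0.474 × 90.1 / 2 = 21.354 mol/min
Reaction term: ξ·ΔH°_rxn = 21.354 × -42.4 = -905.4 kJ/min
Sensible, feed 217→25 °C: -2594.9 kJ/min
Outlet flows (mol/min): A 47.393, B 21.354, H₂O 21.354
Sensible, products 25→102 °C: 1090 kJ/min
Q = ΔH = -2410.3 kJ/min = -40.172 kW
Heat removed = 144.62 MJ/h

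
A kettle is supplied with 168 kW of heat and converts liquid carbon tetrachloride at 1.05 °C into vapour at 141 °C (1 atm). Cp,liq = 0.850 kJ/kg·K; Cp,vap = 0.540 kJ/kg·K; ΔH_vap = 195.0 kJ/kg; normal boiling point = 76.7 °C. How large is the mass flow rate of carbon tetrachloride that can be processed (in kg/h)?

ṁ = 2060 kg/h

Δh = 0.850×(76.7−1.05) + 195.0 + 0.540×(141−76.7) = 294.02 kJ/kg
Q = 168 kW = 168 kJ/s = 604800 kJ/h
ṁ = Q/Δh = 604800 / 294.02 = 2057 kg/h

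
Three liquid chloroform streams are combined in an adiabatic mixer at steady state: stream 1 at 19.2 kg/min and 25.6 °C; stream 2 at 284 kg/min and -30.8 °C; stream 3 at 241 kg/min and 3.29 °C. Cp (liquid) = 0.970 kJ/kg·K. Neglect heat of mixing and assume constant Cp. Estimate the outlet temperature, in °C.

T_out = -13.7 °C

Energy balance with Q = 0: Σ ṁᵢCp,ᵢ(T_out − Tᵢ) = 0
T_out = Σ ṁᵢCp,ᵢTᵢ / Σ ṁᵢCp,ᵢ
      = -7238.9 / 527.87 = -13.713 °C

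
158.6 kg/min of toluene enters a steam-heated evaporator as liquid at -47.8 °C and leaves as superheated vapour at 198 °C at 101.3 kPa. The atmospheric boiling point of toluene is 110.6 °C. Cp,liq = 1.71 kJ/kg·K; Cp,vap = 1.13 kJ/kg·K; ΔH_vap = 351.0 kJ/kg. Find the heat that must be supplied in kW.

Q = 1900 kW

liquid -47.8→110.6 °C: 270.86 kJ/kg
vaporisation at 110.6 °C: 351 kJ/kg
vapour 110.6→198 °C: 98.762 kJ/kg
Δh = 270.86 + 351 + 98.762 = 720.63 kJ/kg
Q = ṁ·Δh = 158.6 kg/min × 720.63 kJ/kg = 114290 kJ/min
|Q| = 1904.9 kW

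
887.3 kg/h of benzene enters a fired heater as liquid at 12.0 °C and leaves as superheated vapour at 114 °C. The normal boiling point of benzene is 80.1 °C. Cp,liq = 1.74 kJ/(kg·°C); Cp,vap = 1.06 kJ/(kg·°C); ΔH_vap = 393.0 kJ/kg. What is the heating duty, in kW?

Q = 135 kW

liquid 12.0→80.1 °C: 118.49 kJ/kg
vaporisation at 80.1 °C: 393 kJ/kg
vapour 80.1→114 °C: 35.934 kJ/kg
Δh = 118.49 + 393 + 35.934 = 547.43 kJ/kg
Q = ṁ·Δh = 887.3 kg/h × 547.43 kJ/kg = 485730 kJ/h
|Q| = 134.93 kW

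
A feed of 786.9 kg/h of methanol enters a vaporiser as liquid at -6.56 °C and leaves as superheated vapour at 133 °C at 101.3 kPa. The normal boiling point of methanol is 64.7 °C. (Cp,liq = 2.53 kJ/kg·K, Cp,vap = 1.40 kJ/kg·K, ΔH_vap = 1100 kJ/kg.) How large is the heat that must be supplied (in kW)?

Q = 301 kW

liquid -6.56→64.7 °C: 180.29 kJ/kg
vaporisation at 64.7 °C: 1100 kJ/kg
vapour 64.7→133 °C: 95.62 kJ/kg
Δh = 180.29 + 1100 + 95.62 = 1375.9 kJ/kg
Q = ṁ·Δh = 786.9 kg/h × 1375.9 kJ/kg = 1.0827e+06 kJ/h
|Q| = 300.75 kW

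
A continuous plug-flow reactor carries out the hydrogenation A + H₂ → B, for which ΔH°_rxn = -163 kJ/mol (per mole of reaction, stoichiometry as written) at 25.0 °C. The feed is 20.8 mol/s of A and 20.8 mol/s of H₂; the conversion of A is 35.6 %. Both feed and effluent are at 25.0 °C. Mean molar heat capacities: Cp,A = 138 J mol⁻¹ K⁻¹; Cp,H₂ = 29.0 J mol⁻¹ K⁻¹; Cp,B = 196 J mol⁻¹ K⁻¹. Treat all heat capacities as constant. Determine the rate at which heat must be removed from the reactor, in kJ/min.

Extent of reaction ξ = 0.356 × 20.8 = 7.4048 mol/s
Reaction term: ξ·ΔH°_rxn = 7.4048 × -163 = -1207 kJ/s
Q = ΔH = -1207 kJ/s = -1207 kW
Heat removed = 72419 kJ/min

Q_out = 72400 kJ/min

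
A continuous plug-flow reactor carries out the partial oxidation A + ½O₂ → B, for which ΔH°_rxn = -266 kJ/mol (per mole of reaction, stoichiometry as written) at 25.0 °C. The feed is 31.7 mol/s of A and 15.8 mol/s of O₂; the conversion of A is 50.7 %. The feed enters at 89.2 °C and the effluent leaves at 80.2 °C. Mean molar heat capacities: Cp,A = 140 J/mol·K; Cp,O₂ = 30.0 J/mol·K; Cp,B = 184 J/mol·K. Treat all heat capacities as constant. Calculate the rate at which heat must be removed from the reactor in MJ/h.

Extent of reaction ξ = 0.507 × 31.7 = 16.072 mol/s
Reaction term: ξ·ΔH°_rxn = 16.072 × -266 = -4275.1 kJ/s
Sensible, feed 89.2→25 °C: -315.35 kJ/s
Outlet flows (mol/s): A 15.628, O₂ 7.7641, B 16.072
Sensible, products 25→80.2 °C: 296.87 kJ/s
Q = ΔH = -4293.6 kJ/s = -4293.6 kW
Heat removed = 15457 MJ/h

Q_out = 15500 MJ/h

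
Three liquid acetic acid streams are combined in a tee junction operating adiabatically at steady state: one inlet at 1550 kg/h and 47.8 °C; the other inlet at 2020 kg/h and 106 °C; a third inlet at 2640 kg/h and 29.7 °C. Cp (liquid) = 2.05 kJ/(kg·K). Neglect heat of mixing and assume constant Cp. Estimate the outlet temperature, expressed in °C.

T_out = 59.0 °C

No heat crosses the boundary, so H_out = H_in.
Σ ṁᵢCp,ᵢTᵢ = 1550×2.05×47.8 + 2020×2.05×106 + 2640×2.05×29.7 = 751570
Σ ṁᵢCp,ᵢ = 1550×2.05 + 2020×2.05 + 2640×2.05 = 12730
T_out = 751570 / 12730 = 59.037 °C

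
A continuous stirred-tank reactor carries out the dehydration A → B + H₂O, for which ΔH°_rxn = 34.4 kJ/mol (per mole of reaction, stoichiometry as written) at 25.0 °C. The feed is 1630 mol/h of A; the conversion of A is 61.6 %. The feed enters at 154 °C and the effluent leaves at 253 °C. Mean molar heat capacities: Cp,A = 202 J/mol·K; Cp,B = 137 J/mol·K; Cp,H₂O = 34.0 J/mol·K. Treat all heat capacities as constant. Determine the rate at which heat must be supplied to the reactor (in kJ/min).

Q_in = 1000 kJ/min

Extent of reaction ξ = 0.616 × 1630 = 1004.1 mol/h
Reaction term: ξ·ΔH°_rxn = 1004.1 × 34.4 = 34540 kJ/h
Sensible, feed 154→25 °C: -42475 kJ/h
Outlet flows (mol/h): A 625.92, B 1004.1, H₂O 1004.1
Sensible, products 25→253 °C: 67974 kJ/h
Q = ΔH = 60040 kJ/h = 16.678 kW
Heat supplied = 1000.7 kJ/min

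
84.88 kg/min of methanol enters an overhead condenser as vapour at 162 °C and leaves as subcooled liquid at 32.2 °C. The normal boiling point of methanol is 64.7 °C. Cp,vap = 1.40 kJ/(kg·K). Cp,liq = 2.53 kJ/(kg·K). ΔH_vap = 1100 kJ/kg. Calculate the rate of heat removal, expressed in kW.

Q_c = 1870 kW

vapour 162→64.7 °C: -136.22 kJ/kg
condensation at 64.7 °C: -1100 kJ/kg
liquid 64.7→32.2 °C: -82.225 kJ/kg
Δh = -136.22 + -1100 + -82.225 = -1318.4 kJ/kg
Q = ṁ·Δh = 84.88 kg/min × -1318.4 kJ/kg = -111910 kJ/min
|Q| = 1865.2 kW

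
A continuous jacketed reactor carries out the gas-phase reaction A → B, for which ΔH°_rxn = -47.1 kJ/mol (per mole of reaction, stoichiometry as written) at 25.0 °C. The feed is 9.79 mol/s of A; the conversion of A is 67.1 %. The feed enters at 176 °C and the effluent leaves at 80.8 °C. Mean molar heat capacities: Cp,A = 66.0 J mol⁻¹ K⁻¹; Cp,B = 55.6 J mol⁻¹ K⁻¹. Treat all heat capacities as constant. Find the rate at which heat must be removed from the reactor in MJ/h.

Q_out = 1350 MJ/h

Extent of reaction ξ = 0.671 × 9.79 = 6.5691 mol/s
Reaction term: ξ·ΔH°_rxn = 6.5691 × -47.1 = -309.4 kJ/s
Sensible, feed 176→25 °C: -97.567 kJ/s
Outlet flows (mol/s): A 3.2209, B 6.5691
Sensible, products 25→80.8 °C: 32.242 kJ/s
Q = ΔH = -374.73 kJ/s = -374.73 kW
Heat removed = 1349 MJ/h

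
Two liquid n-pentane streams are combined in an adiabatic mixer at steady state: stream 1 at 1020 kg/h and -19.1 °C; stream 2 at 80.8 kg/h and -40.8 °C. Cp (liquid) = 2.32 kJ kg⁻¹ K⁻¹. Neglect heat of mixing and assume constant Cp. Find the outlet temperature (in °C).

Adiabatic, steady state ⇒ Σ ṁᵢCp,ᵢ(T_out − Tᵢ) = 0
Σ ṁᵢCp,ᵢTᵢ = 1020×2.32×-19.1 + 80.8×2.32×-40.8 = -52846
Σ ṁᵢCp,ᵢ = 1020×2.32 + 80.8×2.32 = 2553.9
T_out = -52846 / 2553.9 = -20.693 °C

T_out = -20.7 °C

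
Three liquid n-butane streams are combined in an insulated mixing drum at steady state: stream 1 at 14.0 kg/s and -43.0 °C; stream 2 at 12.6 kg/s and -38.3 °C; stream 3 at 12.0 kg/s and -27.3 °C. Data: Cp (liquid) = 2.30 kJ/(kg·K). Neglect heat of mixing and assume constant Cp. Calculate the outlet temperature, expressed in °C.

Energy balance with Q = 0: Σ ṁᵢCp,ᵢ(T_out − Tᵢ) = 0
Σ ṁᵢCp,ᵢTᵢ = 14.0×2.30×-43.0 + 12.6×2.30×-38.3 + 12.0×2.30×-27.3 = -3248
Σ ṁᵢCp,ᵢ = 14.0×2.30 + 12.6×2.30 + 12.0×2.30 = 88.78
T_out = -3248 / 88.78 = -36.585 °C

T_out = -36.6 °C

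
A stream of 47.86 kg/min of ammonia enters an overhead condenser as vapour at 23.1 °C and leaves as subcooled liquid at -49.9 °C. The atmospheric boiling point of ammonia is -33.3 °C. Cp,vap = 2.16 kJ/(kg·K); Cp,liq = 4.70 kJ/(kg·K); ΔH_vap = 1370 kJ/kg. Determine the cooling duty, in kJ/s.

Q_c = 1250 kJ/s

vapour 23.1→-33.3 °C: -121.82 kJ/kg
condensation at -33.3 °C: -1370 kJ/kg
liquid -33.3→-49.9 °C: -78.02 kJ/kg
Δh = -121.82 + -1370 + -78.02 = -1569.8 kJ/kg
Q = ṁ·Δh = 47.86 kg/min × -1569.8 kJ/kg = -75133 kJ/min
|Q| = 1252.2 kW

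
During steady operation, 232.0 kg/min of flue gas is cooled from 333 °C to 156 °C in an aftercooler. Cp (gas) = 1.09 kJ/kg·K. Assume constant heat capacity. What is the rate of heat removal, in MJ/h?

Q = ṁ·Cp·ΔT = 232.0 × 1.09 × (156 − 333) = -44760 kJ/min
Converting: 44760 / 60 s = 746 kW
Cooling duty = 2685.6 MJ/h

Q_c = 2690 MJ/h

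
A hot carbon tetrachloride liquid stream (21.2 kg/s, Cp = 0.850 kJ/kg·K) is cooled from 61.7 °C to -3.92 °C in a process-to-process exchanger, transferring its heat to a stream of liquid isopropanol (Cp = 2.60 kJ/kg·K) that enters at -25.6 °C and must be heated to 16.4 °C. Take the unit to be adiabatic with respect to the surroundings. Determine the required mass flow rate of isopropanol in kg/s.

Heat released by hot stream: Q = 21.2 × 0.850 × (61.7 − -3.92) = 1182.5 kJ/s
Energy balance on cold side (adiabatic exchanger): Q = ṁ_c·Cp_c·(T_c,out − T_c,in)
ṁ_c = 1182.5 / [2.60 × (16.4 − -25.6)] = 10.829 kg/s

ṁ_c = 10.8 kg/s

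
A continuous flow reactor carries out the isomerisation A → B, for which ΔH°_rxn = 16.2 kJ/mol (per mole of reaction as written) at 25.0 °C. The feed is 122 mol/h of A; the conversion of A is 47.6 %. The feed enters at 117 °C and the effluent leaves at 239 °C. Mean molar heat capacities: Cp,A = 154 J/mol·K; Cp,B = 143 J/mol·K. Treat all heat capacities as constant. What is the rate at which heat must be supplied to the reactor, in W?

Q_in = 860 W

Extent of reaction ξ = 0.476 × 122 = 58.072 mol/h
Reaction term: ξ·ΔH°_rxn = 58.072 × 16.2 = 940.77 kJ/h
Sensible, feed 117→25 °C: -1728.5 kJ/h
Outlet flows (mol/h): A 63.928, B 58.072
Sensible, products 25→239 °C: 3883.9 kJ/h
Q = ΔH = 3096.2 kJ/h = 0.86006 kW
Heat supplied = 860.06 W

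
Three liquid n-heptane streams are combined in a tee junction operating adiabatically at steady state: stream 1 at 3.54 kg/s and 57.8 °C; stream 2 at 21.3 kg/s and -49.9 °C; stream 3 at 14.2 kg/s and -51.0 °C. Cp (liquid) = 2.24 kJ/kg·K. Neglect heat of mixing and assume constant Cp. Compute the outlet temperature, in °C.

Adiabatic, steady state ⇒ Σ ṁᵢCp,ᵢ(T_out − Tᵢ) = 0
Σ ṁᵢCp,ᵢTᵢ = 3.54×2.24×57.8 + 21.3×2.24×-49.9 + 14.2×2.24×-51.0 = -3544.7
Σ ṁᵢCp,ᵢ = 3.54×2.24 + 21.3×2.24 + 14.2×2.24 = 87.45
T_out = -3544.7 / 87.45 = -40.534 °C

T_out = -40.5 °C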